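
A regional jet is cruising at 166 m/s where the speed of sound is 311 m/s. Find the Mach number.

M = v/a = 166 / 311 = 0.534

M = 0.534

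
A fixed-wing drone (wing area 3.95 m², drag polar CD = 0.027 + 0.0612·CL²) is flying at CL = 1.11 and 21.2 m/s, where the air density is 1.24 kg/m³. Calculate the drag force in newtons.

D = 113 N

CD = 0.027 + 0.0612 × 1.11² = 0.1024
D = ½ρv²S·CD = ½ × 1.24 × 21.2² × 3.95 × 0.1024 = 113 N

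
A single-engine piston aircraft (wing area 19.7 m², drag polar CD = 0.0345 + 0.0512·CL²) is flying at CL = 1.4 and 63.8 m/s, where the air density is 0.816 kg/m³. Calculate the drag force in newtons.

D = 4410 N

CD = 0.0345 + 0.0512 × 1.4² = 0.1349
D = ½ρv²S·CD = ½ × 0.816 × 63.8² × 19.7 × 0.1349 = 4410 N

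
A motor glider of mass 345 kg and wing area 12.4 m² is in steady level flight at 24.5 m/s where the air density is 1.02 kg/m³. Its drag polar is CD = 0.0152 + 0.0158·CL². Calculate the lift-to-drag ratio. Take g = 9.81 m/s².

Level flight ⇒ L = W = m·g = 345 × 9.81 = 3384.5 N.
q = ½ρv² = ½ × 1.02 × 24.5² = 306.1 Pa.
CL = 2W/(ρv²S) = 2×3384.5/(1.02×24.5²×12.4) = 0.8916.
CD = 0.0152 + 0.0158 × 0.8916² = 0.02776.
L/D = CL/CD = 0.8916 / 0.02776 = 32.1

L/D = 32.1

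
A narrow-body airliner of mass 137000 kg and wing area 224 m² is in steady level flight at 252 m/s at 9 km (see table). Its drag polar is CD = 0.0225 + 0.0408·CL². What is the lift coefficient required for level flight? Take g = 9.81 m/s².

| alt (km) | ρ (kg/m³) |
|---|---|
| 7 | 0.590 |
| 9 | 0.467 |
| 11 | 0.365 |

At 9 km, from the table: ρ = 0.467 kg/m³.
Weight W = mg = 137000 × 9.81 = 1.344×10^6 N; in level flight L = W.
Dynamic pressure q = 0.5 × 0.467 × 252² = 14830 Pa.
CL = W/(q·S) = 1.344×10^6 / (14830 × 224) = 0.4046.

CL = 0.405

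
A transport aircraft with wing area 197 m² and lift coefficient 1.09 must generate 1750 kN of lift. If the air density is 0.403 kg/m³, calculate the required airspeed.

v = 201 m/s

L = ½ρv²S·CL ⇒ v = √(2L/(ρ·S·CL))
v = √(2 × 1.75×10^6 / (0.403 × 197 × 1.09)) = √40450 = 201 m/s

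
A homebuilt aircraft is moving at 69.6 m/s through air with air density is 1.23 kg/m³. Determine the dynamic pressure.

q = ½ρv² = ½ × 1.23 × 69.6² = 2980 Pa

q = 2980 Pa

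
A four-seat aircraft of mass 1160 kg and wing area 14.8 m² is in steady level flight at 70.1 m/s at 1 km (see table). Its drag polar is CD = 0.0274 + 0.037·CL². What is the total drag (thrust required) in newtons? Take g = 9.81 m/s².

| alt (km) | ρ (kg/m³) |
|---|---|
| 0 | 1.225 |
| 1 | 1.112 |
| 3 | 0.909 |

At 1 km, from the table: ρ = 1.112 kg/m³.
Level flight ⇒ L = W = m·g = 1160 × 9.81 = 11380 N.
q = ½ρv² = ½ × 1.112 × 70.1² = 2732 Pa.
CL = W/(q·S) = 11380 / (2732 × 14.8) = 0.2814.
CD = 0.0274 + 0.037 × 0.2814² = 0.03033.
D = q·S·CD = 2732 × 14.8 × 0.03033 = 1226 N

D = 1230 N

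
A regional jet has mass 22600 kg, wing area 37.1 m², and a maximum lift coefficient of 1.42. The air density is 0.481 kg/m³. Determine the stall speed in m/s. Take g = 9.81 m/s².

Stall occurs when L = W at CL,max. W = mg = 22600 × 9.81 = 2.217×10^5 N.
From L = ½ρV²S·CL,max = W: V_stall = √(2W/(ρSCL,max)) = √(2·2.217×10^5/(0.481·37.1·1.42))
V_stall = √17500 = 132 m/s

V_stall = 132 m/s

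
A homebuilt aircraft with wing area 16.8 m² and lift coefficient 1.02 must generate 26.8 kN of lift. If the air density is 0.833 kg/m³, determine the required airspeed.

L = ½ρv²S·CL ⇒ v = √(2L/(ρ·S·CL))
v = √(2 × 26800 / (0.833 × 16.8 × 1.02)) = √3755 = 61.3 m/s

v = 61.3 m/s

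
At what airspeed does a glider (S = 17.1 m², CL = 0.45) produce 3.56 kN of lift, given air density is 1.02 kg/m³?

L = ½ρv²S·CL ⇒ v = √(2L/(ρ·S·CL))
v = √(2 × 3560 / (1.02 × 17.1 × 0.45)) = √907.1 = 30.1 m/s

v = 30.1 m/s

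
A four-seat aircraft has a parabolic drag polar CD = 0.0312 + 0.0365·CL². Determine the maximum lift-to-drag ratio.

For CD = CD0 + K·CL², (L/D)max occurs at CL* = √(CD0/K) and equals 1/(2√(K·CD0)).
(L/D)max = 1/(2√(0.0365 × 0.0312)) = 1/(2 × 0.03375) = 14.8

(L/D)max = 14.8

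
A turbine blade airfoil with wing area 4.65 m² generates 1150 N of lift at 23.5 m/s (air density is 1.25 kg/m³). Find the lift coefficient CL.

CL = 0.717

From L = ½ρv²S·CL, rearranging gives CL = 2L/(ρv²S).
CL = 2 × 1150 / (1.25 × 23.5² × 4.65) = 0.717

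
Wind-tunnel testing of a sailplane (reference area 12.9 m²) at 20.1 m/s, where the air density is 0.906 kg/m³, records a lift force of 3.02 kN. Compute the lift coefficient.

From L = ½ρv²S·CL, rearranging gives CL = 2L/(ρv²S).
CL = 2 × 3020 / (0.906 × 20.1² × 12.9) = 1.28

CL = 1.28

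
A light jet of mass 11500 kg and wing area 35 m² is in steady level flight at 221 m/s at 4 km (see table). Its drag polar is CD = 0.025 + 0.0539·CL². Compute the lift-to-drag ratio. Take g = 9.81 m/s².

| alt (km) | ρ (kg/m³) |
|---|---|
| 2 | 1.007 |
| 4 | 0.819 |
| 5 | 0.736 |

L/D = 6.1

At 4 km, from the table: ρ = 0.819 kg/m³.
Level flight ⇒ L = W = m·g = 11500 × 9.81 = 1.1282×10^5 N.
q = ½ρv² = ½ × 0.819 × 221² = 20000 Pa.
CL = 2W/(ρv²S) = 2×1.1282×10^5/(0.819×221²×35) = 0.1612.
CD = 0.025 + 0.0539 × 0.1612² = 0.0264.
L/D = CL/CD = 0.1612 / 0.0264 = 6.1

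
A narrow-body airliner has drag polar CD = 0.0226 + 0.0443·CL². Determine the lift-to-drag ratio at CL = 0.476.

CD = 0.0226 + 0.0443 × 0.476² = 0.03264
L/D = CL/CD = 0.476 / 0.03264 = 14.6

L/D = 14.6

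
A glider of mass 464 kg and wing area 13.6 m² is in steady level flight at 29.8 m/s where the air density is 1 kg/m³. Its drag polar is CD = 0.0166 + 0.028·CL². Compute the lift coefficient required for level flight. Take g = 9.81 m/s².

Weight W = mg = 464 × 9.81 = 4551.8 N; in level flight L = W.
Dynamic pressure q = 0.5 × 1 × 29.8² = 444 Pa.
CL = W/(q·S) = 4551.8 / (444 × 13.6) = 0.7538.

CL = 0.754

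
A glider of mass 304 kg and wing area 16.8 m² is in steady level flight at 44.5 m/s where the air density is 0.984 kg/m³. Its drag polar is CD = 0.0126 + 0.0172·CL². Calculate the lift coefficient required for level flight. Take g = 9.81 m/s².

In steady level flight, lift balances weight: W = mg = 304 × 9.81 = 2982.2 N.
Dynamic pressure q = 0.5 × 0.984 × 44.5² = 974.3 Pa.
CL = 2W/(ρv²S) = 2×2982.2/(0.984×44.5²×16.8) = 0.1822.

CL = 0.182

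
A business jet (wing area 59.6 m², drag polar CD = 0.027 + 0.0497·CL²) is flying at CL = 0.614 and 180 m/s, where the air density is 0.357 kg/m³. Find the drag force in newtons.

CD = 0.027 + 0.0497 × 0.614² = 0.04574
D = ½ρv²S·CD = ½ × 0.357 × 180² × 59.6 × 0.04574 = 15800 N

D = 15800 N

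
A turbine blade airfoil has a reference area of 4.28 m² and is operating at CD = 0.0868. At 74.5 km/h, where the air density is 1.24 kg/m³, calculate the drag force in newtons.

D = 98.6 N

Convert speed: v = 74.5 km/h ÷ 3.6 = 20.69 m/s.
Dynamic pressure q = ½ρv² = ½ × 1.24 × 20.69² = 265.5 Pa.
D = q·S·CD = 265.5 × 4.28 × 0.0868 = 98.6 N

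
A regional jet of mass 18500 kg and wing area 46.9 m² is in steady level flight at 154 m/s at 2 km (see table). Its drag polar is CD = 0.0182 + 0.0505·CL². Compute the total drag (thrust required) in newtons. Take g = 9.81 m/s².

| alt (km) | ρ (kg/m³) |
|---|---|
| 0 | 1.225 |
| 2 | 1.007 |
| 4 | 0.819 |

D = 13200 N

At 2 km, from the table: ρ = 1.007 kg/m³.
Level flight ⇒ L = W = m·g = 18500 × 9.81 = 1.8148×10^5 N.
Dynamic pressure q = 0.5 × 1.007 × 154² = 11940 Pa.
Required CL = L/(qS) = 1.8148×10^5/(11940·46.9) = 0.3241.
CD = 0.0182 + 0.0505 × 0.3241² = 0.0235.
D = q·S·CD = 11940 × 46.9 × 0.0235 = 13160 N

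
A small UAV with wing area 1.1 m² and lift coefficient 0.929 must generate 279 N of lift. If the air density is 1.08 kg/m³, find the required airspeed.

L = ½ρv²S·CL ⇒ v = √(2L/(ρ·S·CL))
v = √(2 × 279 / (1.08 × 1.1 × 0.929)) = √505.6 = 22.5 m/s

v = 22.5 m/s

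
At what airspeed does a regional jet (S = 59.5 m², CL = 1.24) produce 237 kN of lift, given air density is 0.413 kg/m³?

v = 125 m/s

L = ½ρv²S·CL ⇒ v = √(2L/(ρ·S·CL))
v = √(2 × 2.37×10^5 / (0.413 × 59.5 × 1.24)) = √15560 = 125 m/s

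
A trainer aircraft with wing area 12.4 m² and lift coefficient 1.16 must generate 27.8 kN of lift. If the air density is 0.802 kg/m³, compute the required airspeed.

L = ½ρv²S·CL ⇒ v = √(2L/(ρ·S·CL))
v = √(2 × 27800 / (0.802 × 12.4 × 1.16)) = √4820 = 69.4 m/s

v = 69.4 m/s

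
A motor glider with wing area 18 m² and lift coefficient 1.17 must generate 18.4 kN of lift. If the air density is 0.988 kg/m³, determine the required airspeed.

v = 42.1 m/s

L = ½ρv²S·CL ⇒ v = √(2L/(ρ·S·CL))
v = √(2 × 18400 / (0.988 × 18 × 1.17)) = √1769 = 42.1 m/s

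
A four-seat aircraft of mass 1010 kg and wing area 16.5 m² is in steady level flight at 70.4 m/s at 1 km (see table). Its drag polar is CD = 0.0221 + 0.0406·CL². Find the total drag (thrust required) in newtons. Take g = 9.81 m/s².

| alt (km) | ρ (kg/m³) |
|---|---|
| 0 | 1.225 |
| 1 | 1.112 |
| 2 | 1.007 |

At 1 km, from the table: ρ = 1.112 kg/m³.
Level flight ⇒ L = W = m·g = 1010 × 9.81 = 9908.1 N.
q = ½ρv² = ½ × 1.112 × 70.4² = 2756 Pa.
CL = 2W/(ρv²S) = 2×9908.1/(1.112×70.4²×16.5) = 0.2179.
CD = 0.0221 + 0.0406 × 0.2179² = 0.02403.
D = q·S·CD = 2756 × 16.5 × 0.02403 = 1092 N

D = 1090 N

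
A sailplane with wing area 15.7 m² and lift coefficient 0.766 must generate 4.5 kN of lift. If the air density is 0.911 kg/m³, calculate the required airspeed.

v = 28.7 m/s

L = ½ρv²S·CL ⇒ v = √(2L/(ρ·S·CL))
v = √(2 × 4500 / (0.911 × 15.7 × 0.766)) = √821.5 = 28.7 m/s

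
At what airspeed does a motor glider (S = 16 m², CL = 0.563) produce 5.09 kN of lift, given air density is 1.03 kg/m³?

v = 33.1 m/s

L = ½ρv²S·CL ⇒ v = √(2L/(ρ·S·CL))
v = √(2 × 5090 / (1.03 × 16 × 0.563)) = √1097 = 33.1 m/s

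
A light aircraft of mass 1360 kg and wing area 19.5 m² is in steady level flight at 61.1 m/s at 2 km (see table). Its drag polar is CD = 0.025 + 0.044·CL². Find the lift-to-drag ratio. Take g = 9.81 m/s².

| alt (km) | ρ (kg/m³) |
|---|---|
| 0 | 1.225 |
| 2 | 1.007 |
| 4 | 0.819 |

At 2 km, from the table: ρ = 1.007 kg/m³.
Weight W = mg = 1360 × 9.81 = 13342 N; in level flight L = W.
Dynamic pressure q = 0.5 × 1.007 × 61.1² = 1880 Pa.
Required CL = L/(qS) = 13342/(1880·19.5) = 0.364.
CD = 0.025 + 0.044 × 0.364² = 0.03083.
L/D = CL/CD = 0.364 / 0.03083 = 11.8

L/D = 11.8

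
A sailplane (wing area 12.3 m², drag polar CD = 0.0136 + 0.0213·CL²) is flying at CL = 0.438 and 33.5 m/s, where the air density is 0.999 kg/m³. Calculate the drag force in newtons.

D = 122 N

CD = 0.0136 + 0.0213 × 0.438² = 0.01769
D = ½ρv²S·CD = ½ × 0.999 × 33.5² × 12.3 × 0.01769 = 122 N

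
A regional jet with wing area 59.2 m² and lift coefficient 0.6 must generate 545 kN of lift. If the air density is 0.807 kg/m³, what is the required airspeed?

v = 195 m/s

L = ½ρv²S·CL ⇒ v = √(2L/(ρ·S·CL))
v = √(2 × 5.45×10^5 / (0.807 × 59.2 × 0.6)) = √38030 = 195 m/s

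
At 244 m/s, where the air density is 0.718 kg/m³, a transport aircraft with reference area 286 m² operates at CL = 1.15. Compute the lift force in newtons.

L = 7.03×10^6 N

L = ½ρv²S·CL = ½ × 0.718 × 244² × 286 × 1.15 = 7.03×10^6 N ≈ 7030 kN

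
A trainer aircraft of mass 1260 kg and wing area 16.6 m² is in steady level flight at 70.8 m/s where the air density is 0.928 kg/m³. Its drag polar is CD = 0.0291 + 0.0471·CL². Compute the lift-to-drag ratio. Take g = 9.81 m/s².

Level flight ⇒ L = W = m·g = 1260 × 9.81 = 12361 N.
Dynamic pressure q = 0.5 × 0.928 × 70.8² = 2326 Pa.
CL = 2W/(ρv²S) = 2×12361/(0.928×70.8²×16.6) = 0.3201.
CD = 0.0291 + 0.0471 × 0.3201² = 0.03393.
L/D = CL/CD = 0.3201 / 0.03393 = 9.44

L/D = 9.44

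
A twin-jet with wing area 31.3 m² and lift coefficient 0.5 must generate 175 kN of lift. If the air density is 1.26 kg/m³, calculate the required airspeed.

v = 133 m/s

L = ½ρv²S·CL ⇒ v = √(2L/(ρ·S·CL))
v = √(2 × 1.75×10^5 / (1.26 × 31.3 × 0.5)) = √17750 = 133 m/s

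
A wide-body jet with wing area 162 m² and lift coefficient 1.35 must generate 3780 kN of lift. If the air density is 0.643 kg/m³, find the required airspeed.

L = ½ρv²S·CL ⇒ v = √(2L/(ρ·S·CL))
v = √(2 × 3.78×10^6 / (0.643 × 162 × 1.35)) = √53760 = 232 m/s

v = 232 m/s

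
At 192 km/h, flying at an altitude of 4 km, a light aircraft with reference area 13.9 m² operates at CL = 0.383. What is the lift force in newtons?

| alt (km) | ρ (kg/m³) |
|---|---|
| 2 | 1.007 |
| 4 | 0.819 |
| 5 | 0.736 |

L = 6200 N

At 4 km, from the table: ρ = 0.819 kg/m³.
Convert speed: v = 192 km/h ÷ 3.6 = 53.33 m/s.
L = ½ρv²S·CL = ½ × 0.819 × 53.33² × 13.9 × 0.383 = 6200 N ≈ 6.2 kN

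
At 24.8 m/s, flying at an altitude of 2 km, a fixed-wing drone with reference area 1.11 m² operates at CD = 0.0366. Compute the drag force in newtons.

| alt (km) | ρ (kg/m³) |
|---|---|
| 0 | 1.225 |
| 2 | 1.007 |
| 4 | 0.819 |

D = 12.6 N

At 2 km, from the table: ρ = 1.007 kg/m³.
Dynamic pressure q = ½ρv² = ½ × 1.007 × 24.8² = 309.7 Pa.
D = q·S·CD = 309.7 × 1.11 × 0.0366 = 12.6 N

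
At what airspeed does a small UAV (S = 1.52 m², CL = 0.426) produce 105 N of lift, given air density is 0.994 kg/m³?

L = ½ρv²S·CL ⇒ v = √(2L/(ρ·S·CL))
v = √(2 × 105 / (0.994 × 1.52 × 0.426)) = √326.3 = 18.1 m/s

v = 18.1 m/s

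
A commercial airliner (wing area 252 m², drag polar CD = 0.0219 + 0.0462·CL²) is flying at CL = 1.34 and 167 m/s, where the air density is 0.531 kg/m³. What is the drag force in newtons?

D = 1.96×10^5 N

CD = 0.0219 + 0.0462 × 1.34² = 0.1049
D = ½ρv²S·CD = ½ × 0.531 × 167² × 252 × 0.1049 = 1.96×10^5 N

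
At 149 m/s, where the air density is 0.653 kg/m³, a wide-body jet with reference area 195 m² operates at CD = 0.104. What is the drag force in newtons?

D = 1.47×10^5 N

D = ½ρv²S·CD = ½ × 0.653 × 149² × 195 × 0.104 = 1.47×10^5 N ≈ 147 kN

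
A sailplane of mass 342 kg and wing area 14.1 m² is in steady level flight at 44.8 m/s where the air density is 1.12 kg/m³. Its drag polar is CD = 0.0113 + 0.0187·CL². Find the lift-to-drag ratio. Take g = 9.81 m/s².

Level flight ⇒ L = W = m·g = 342 × 9.81 = 3355 N.
Dynamic pressure q = 0.5 × 1.12 × 44.8² = 1124 Pa.
Required CL = L/(qS) = 3355/(1124·14.1) = 0.2117.
CD = 0.0113 + 0.0187 × 0.2117² = 0.01214.
L/D = CL/CD = 0.2117 / 0.01214 = 17.4

L/D = 17.4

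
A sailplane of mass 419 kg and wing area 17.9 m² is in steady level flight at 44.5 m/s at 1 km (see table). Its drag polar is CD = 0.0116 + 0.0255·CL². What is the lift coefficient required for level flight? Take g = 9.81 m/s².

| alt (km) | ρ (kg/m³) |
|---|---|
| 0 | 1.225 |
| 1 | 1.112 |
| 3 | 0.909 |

CL = 0.209

At 1 km, from the table: ρ = 1.112 kg/m³.
Level flight ⇒ L = W = m·g = 419 × 9.81 = 4110.4 N.
q = ½ρv² = ½ × 1.112 × 44.5² = 1101 Pa.
CL = 2W/(ρv²S) = 2×4110.4/(1.112×44.5²×17.9) = 0.2086.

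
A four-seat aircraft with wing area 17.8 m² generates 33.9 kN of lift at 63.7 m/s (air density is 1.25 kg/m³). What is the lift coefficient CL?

From L = ½ρv²S·CL, rearranging gives CL = 2L/(ρv²S).
CL = 2 × 33900 / (1.25 × 63.7² × 17.8) = 0.751

CL = 0.751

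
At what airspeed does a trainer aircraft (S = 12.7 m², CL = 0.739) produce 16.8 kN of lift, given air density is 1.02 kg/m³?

L = ½ρv²S·CL ⇒ v = √(2L/(ρ·S·CL))
v = √(2 × 16800 / (1.02 × 12.7 × 0.739)) = √3510 = 59.2 m/s

v = 59.2 m/s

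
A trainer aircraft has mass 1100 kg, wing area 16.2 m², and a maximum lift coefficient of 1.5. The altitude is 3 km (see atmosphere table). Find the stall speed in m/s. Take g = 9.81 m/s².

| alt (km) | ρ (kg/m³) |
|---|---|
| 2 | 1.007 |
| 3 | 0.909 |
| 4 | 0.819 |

V_stall = 31.3 m/s

At 3 km, from the table: ρ = 0.909 kg/m³.
At stall, lift equals weight: L = W = m·g = 1100 × 9.81 = 10790 N.
V_stall = √(2W/(ρ·S·CL,max)) = √(2 × 10790 / (0.909 × 16.2 × 1.5))
V_stall = √977.1 = 31.3 m/s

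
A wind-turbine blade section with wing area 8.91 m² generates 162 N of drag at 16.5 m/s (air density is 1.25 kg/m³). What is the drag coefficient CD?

From D = ½ρv²S·CD, rearranging gives CD = 2D/(ρv²S).
CD = 2 × 162 / (1.25 × 16.5² × 8.91) = 0.107

CD = 0.107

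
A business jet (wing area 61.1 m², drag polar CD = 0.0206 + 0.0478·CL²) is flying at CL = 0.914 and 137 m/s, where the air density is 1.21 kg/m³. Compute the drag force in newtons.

D = 42000 N

CD = 0.0206 + 0.0478 × 0.914² = 0.06053
D = ½ρv²S·CD = ½ × 1.21 × 137² × 61.1 × 0.06053 = 42000 N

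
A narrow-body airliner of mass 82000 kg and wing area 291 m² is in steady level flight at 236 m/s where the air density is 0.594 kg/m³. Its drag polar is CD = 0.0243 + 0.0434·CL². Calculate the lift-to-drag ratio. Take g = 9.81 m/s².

L/D = 6.55

Weight W = mg = 82000 × 9.81 = 8.0442×10^5 N; in level flight L = W.
Dynamic pressure q = 0.5 × 0.594 × 236² = 16540 Pa.
CL = W/(q·S) = 8.0442×10^5 / (16540 × 291) = 0.1671.
CD = 0.0243 + 0.0434 × 0.1671² = 0.02551.
L/D = CL/CD = 0.1671 / 0.02551 = 6.55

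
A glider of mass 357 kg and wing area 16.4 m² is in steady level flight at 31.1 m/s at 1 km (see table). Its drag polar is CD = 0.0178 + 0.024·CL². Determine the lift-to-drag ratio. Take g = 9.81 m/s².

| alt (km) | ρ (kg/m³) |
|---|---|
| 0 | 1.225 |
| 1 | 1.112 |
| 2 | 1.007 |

At 1 km, from the table: ρ = 1.112 kg/m³.
Level flight ⇒ L = W = m·g = 357 × 9.81 = 3502.2 N.
Dynamic pressure q = 0.5 × 1.112 × 31.1² = 537.8 Pa.
Required CL = L/(qS) = 3502.2/(537.8·16.4) = 0.3971.
CD = 0.0178 + 0.024 × 0.3971² = 0.02158.
L/D = CL/CD = 0.3971 / 0.02158 = 18.4

L/D = 18.4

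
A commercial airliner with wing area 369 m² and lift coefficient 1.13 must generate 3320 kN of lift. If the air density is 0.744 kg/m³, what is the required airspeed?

L = ½ρv²S·CL ⇒ v = √(2L/(ρ·S·CL))
v = √(2 × 3.32×10^6 / (0.744 × 369 × 1.13)) = √21400 = 146 m/s

v = 146 m/s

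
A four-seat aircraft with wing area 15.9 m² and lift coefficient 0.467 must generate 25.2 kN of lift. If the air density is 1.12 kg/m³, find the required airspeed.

v = 77.8 m/s

L = ½ρv²S·CL ⇒ v = √(2L/(ρ·S·CL))
v = √(2 × 25200 / (1.12 × 15.9 × 0.467)) = √6060 = 77.8 m/s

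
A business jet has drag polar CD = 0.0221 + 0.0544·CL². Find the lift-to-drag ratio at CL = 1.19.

L/D = 12

CD = 0.0221 + 0.0544 × 1.19² = 0.09914
L/D = CL/CD = 1.19 / 0.09914 = 12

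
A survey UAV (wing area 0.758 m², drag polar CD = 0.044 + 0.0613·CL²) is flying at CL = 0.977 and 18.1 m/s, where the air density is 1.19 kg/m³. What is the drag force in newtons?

D = 15.1 N

CD = 0.044 + 0.0613 × 0.977² = 0.1025
D = ½ρv²S·CD = ½ × 1.19 × 18.1² × 0.758 × 0.1025 = 15.1 N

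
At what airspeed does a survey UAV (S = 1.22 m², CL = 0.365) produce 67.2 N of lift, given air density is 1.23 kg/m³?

L = ½ρv²S·CL ⇒ v = √(2L/(ρ·S·CL))
v = √(2 × 67.2 / (1.23 × 1.22 × 0.365)) = √245.4 = 15.7 m/s

v = 15.7 m/s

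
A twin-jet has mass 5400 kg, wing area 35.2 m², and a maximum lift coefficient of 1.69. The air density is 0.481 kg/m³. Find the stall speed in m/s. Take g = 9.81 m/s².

V_stall = 60.8 m/s

Stall occurs when L = W at CL,max. W = mg = 5400 × 9.81 = 52970 N.
From L = ½ρV²S·CL,max = W: V_stall = √(2W/(ρSCL,max)) = √(2·52970/(0.481·35.2·1.69))
V_stall = √3703 = 60.8 m/s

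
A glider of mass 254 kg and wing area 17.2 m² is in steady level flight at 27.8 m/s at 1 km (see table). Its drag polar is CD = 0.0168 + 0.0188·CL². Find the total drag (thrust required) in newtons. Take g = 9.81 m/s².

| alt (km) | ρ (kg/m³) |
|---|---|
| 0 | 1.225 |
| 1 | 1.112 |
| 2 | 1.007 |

At 1 km, from the table: ρ = 1.112 kg/m³.
Weight W = mg = 254 × 9.81 = 2491.7 N; in level flight L = W.
Dynamic pressure q = 0.5 × 1.112 × 27.8² = 429.7 Pa.
CL = 2W/(ρv²S) = 2×2491.7/(1.112×27.8²×17.2) = 0.3371.
CD = 0.0168 + 0.0188 × 0.3371² = 0.01894.
D = q·S·CD = 429.7 × 17.2 × 0.01894 = 140 N

D = 140 N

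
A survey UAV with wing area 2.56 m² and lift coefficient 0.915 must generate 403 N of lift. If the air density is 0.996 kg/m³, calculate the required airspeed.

L = ½ρv²S·CL ⇒ v = √(2L/(ρ·S·CL))
v = √(2 × 403 / (0.996 × 2.56 × 0.915)) = √345.5 = 18.6 m/s

v = 18.6 m/s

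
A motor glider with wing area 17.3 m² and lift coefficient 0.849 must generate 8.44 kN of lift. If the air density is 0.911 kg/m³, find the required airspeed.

v = 35.5 m/s

L = ½ρv²S·CL ⇒ v = √(2L/(ρ·S·CL))
v = √(2 × 8440 / (0.911 × 17.3 × 0.849)) = √1262 = 35.5 m/s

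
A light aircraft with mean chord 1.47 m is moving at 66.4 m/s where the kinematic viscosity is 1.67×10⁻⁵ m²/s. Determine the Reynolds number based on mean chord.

Re = 5.84×10^6

Re = v·c/ν = 66.4 × 1.47 / (1.67×10⁻⁵) = 5.84×10^6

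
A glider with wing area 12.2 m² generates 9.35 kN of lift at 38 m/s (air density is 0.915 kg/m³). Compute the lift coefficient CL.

CL = 1.16

From L = ½ρv²S·CL, rearranging gives CL = 2L/(ρv²S).
CL = 2 × 9350 / (0.915 × 38² × 12.2) = 1.16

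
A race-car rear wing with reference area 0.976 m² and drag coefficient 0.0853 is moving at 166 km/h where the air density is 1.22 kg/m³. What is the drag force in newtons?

D = 108 N

Convert speed: v = 166 km/h ÷ 3.6 = 46.11 m/s.
Dynamic pressure q = ½ρv² = ½ × 1.22 × 46.11² = 1297 Pa.
D = q·S·CD = 1297 × 0.976 × 0.0853 = 108 N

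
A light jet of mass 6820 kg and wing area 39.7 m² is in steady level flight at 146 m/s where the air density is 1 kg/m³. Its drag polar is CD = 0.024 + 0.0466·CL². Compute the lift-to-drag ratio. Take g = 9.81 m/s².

L/D = 6.28

Weight W = mg = 6820 × 9.81 = 66904 N; in level flight L = W.
Dynamic pressure q = 0.5 × 1 × 146² = 10660 Pa.
Required CL = L/(qS) = 66904/(10660·39.7) = 0.1581.
CD = 0.024 + 0.0466 × 0.1581² = 0.02517.
L/D = CL/CD = 0.1581 / 0.02517 = 6.28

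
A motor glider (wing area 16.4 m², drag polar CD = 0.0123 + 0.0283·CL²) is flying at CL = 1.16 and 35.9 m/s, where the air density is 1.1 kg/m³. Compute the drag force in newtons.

D = 586 N

CD = 0.0123 + 0.0283 × 1.16² = 0.05038
D = ½ρv²S·CD = ½ × 1.1 × 35.9² × 16.4 × 0.05038 = 586 N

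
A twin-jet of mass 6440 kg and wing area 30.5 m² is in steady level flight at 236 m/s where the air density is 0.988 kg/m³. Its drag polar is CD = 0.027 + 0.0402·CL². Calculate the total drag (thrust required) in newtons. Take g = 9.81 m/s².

Weight W = mg = 6440 × 9.81 = 63176 N; in level flight L = W.
q = ½ρv² = ½ × 0.988 × 236² = 27510 Pa.
CL = W/(q·S) = 63176 / (27510 × 30.5) = 0.07528.
CD = 0.027 + 0.0402 × 0.07528² = 0.02723.
D = q·S·CD = 27510 × 30.5 × 0.02723 = 22850 N

D = 22800 N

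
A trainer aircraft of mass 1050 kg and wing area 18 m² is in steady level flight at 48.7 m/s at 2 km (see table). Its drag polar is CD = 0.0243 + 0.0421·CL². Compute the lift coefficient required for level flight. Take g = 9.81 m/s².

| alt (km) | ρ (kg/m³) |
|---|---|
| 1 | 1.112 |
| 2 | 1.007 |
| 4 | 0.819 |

CL = 0.479

At 2 km, from the table: ρ = 1.007 kg/m³.
Weight W = mg = 1050 × 9.81 = 10300 N; in level flight L = W.
q = ½ρv² = ½ × 1.007 × 48.7² = 1194 Pa.
CL = 2W/(ρv²S) = 2×10300/(1.007×48.7²×18) = 0.4792.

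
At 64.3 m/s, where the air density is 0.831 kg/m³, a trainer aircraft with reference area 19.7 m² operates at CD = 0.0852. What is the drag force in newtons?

D = 2880 N

D = ½ρv²S·CD = ½ × 0.831 × 64.3² × 19.7 × 0.0852 = 2880 N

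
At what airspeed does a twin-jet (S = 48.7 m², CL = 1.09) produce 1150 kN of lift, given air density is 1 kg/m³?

L = ½ρv²S·CL ⇒ v = √(2L/(ρ·S·CL))
v = √(2 × 1.15×10^6 / (1 × 48.7 × 1.09)) = √43330 = 208 m/s

v = 208 m/s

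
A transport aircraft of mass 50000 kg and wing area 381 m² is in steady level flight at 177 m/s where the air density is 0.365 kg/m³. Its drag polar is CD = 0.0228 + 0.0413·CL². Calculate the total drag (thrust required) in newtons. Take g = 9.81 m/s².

D = 54200 N

Level flight ⇒ L = W = m·g = 50000 × 9.81 = 4.905×10^5 N.
q = ½ρv² = ½ × 0.365 × 177² = 5718 Pa.
CL = 2W/(ρv²S) = 2×4.905×10^5/(0.365×177²×381) = 0.2252.
CD = 0.0228 + 0.0413 × 0.2252² = 0.02489.
D = q·S·CD = 5718 × 381 × 0.02489 = 54230 N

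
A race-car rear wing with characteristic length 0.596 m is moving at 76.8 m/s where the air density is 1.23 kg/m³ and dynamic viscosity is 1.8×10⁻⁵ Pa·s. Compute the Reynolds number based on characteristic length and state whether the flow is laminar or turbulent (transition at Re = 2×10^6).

Re = ρ·v·c/μ = 1.23 × 76.8 × 0.596 / (1.8×10⁻⁵) = 3.13×10^6
Since 3.13×10^6 > 2×10^6, the flow is turbulent.

Re = 3.13×10^6 (turbulent)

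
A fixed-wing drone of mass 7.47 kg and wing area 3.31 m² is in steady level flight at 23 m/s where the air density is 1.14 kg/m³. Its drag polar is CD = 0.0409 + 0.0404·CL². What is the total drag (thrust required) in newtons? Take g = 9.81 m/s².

D = 41 N

In steady level flight, lift balances weight: W = mg = 7.47 × 9.81 = 73.281 N.
q = ½ρv² = ½ × 1.14 × 23² = 301.5 Pa.
CL = 2W/(ρv²S) = 2×73.281/(1.14×23²×3.31) = 0.07342.
CD = 0.0409 + 0.0404 × 0.07342² = 0.04112.
D = q·S·CD = 301.5 × 3.31 × 0.04112 = 41.04 N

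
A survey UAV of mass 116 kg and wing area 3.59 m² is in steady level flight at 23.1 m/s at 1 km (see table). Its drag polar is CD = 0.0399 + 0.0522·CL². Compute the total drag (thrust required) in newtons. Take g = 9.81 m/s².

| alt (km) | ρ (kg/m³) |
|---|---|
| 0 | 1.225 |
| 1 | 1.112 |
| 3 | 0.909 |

At 1 km, from the table: ρ = 1.112 kg/m³.
Level flight ⇒ L = W = m·g = 116 × 9.81 = 1138 N.
q = ½ρv² = ½ × 1.112 × 23.1² = 296.7 Pa.
Required CL = L/(qS) = 1138/(296.7·3.59) = 1.068.
CD = 0.0399 + 0.0522 × 1.068² = 0.09949.
D = q·S·CD = 296.7 × 3.59 × 0.09949 = 106 N

D = 106 N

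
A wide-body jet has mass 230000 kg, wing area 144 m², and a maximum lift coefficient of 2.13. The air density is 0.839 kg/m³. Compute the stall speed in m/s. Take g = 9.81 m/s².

At stall, lift equals weight: L = W = m·g = 230000 × 9.81 = 2.256×10^6 N.
V_stall = √(2W/(ρ·S·CL,max)) = √(2 × 2.256×10^6 / (0.839 × 144 × 2.13))
V_stall = √17540 = 132 m/s

V_stall = 132 m/s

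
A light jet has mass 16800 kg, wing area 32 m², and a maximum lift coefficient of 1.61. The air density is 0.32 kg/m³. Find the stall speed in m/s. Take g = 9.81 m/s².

Weight W = mg = 16800 × 9.81 = 1.648×10^5 N.
V_stall = √(2W/(ρ·S·CL,max)) = √(2 × 1.648×10^5 / (0.32 × 32 × 1.61))
V_stall = √19990 = 141 m/s

V_stall = 141 m/s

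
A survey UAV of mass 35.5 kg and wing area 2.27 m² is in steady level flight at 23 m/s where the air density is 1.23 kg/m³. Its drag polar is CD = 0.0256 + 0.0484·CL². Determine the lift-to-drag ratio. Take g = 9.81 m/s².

Level flight ⇒ L = W = m·g = 35.5 × 9.81 = 348.25 N.
Dynamic pressure q = 0.5 × 1.23 × 23² = 325.3 Pa.
CL = W/(q·S) = 348.25 / (325.3 × 2.27) = 0.4716.
CD = 0.0256 + 0.0484 × 0.4716² = 0.03636.
L/D = CL/CD = 0.4716 / 0.03636 = 13

L/D = 13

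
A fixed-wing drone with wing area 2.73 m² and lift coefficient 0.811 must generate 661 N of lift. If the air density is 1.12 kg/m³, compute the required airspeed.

L = ½ρv²S·CL ⇒ v = √(2L/(ρ·S·CL))
v = √(2 × 661 / (1.12 × 2.73 × 0.811)) = √533.1 = 23.1 m/s

v = 23.1 m/s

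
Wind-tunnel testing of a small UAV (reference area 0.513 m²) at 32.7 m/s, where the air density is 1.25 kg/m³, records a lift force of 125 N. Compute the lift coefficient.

CL = 0.365

From L = ½ρv²S·CL, rearranging gives CL = 2L/(ρv²S).
CL = 2 × 125 / (1.25 × 32.7² × 0.513) = 0.365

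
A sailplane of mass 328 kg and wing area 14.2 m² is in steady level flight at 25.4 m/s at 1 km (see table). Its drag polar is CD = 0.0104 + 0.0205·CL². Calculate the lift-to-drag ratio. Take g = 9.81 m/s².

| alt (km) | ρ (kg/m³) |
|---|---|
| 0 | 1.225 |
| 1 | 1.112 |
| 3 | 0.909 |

L/D = 34

At 1 km, from the table: ρ = 1.112 kg/m³.
Weight W = mg = 328 × 9.81 = 3217.7 N; in level flight L = W.
q = ½ρv² = ½ × 1.112 × 25.4² = 358.7 Pa.
CL = 2W/(ρv²S) = 2×3217.7/(1.112×25.4²×14.2) = 0.6317.
CD = 0.0104 + 0.0205 × 0.6317² = 0.01858.
L/D = CL/CD = 0.6317 / 0.01858 = 34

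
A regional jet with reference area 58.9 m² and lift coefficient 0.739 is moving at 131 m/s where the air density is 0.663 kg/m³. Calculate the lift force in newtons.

Dynamic pressure q = ½ρv² = ½ × 0.663 × 131² = 5689 Pa.
L = q·S·CL = 5689 × 58.9 × 0.739 = 2.48×10^5 N ≈ 248 kN

L = 2.48×10^5 N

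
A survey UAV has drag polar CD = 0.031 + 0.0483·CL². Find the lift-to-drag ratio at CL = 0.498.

CD = 0.031 + 0.0483 × 0.498² = 0.04298
L/D = CL/CD = 0.498 / 0.04298 = 11.6

L/D = 11.6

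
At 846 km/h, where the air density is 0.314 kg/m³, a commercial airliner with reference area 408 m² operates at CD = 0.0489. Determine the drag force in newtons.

D = 1.73×10^5 N

Convert speed: v = 846 km/h ÷ 3.6 = 235 m/s.
D = ½ρv²S·CD = ½ × 0.314 × 235² × 408 × 0.0489 = 1.73×10^5 N ≈ 173 kN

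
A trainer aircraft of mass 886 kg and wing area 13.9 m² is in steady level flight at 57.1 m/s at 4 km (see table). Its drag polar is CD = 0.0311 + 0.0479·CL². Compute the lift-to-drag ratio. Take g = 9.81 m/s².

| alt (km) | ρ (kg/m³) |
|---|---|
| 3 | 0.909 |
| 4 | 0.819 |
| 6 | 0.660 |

L/D = 11.3

At 4 km, from the table: ρ = 0.819 kg/m³.
Level flight ⇒ L = W = m·g = 886 × 9.81 = 8691.7 N.
q = ½ρv² = ½ × 0.819 × 57.1² = 1335 Pa.
CL = W/(q·S) = 8691.7 / (1335 × 13.9) = 0.4683.
CD = 0.0311 + 0.0479 × 0.4683² = 0.04161.
L/D = CL/CD = 0.4683 / 0.04161 = 11.3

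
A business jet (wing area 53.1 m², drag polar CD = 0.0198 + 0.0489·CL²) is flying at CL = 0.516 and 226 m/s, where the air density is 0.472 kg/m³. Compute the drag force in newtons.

CD = 0.0198 + 0.0489 × 0.516² = 0.03282
D = ½ρv²S·CD = ½ × 0.472 × 226² × 53.1 × 0.03282 = 21000 N

D = 21000 N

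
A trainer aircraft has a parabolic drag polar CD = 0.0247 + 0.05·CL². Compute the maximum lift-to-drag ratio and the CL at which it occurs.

For CD = CD0 + K·CL², (L/D)max occurs at CL* = √(CD0/K) and equals 1/(2√(K·CD0)).
(L/D)max = 1/(2√(0.05 × 0.0247)) = 1/(2 × 0.03514) = 14.2
CL* = √(0.0247/0.05) = 0.703

(L/D)max = 14.2, at CL = 0.703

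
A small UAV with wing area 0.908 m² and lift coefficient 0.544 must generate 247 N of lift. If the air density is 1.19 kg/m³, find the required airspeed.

v = 29 m/s

L = ½ρv²S·CL ⇒ v = √(2L/(ρ·S·CL))
v = √(2 × 247 / (1.19 × 0.908 × 0.544)) = √840.4 = 29 m/s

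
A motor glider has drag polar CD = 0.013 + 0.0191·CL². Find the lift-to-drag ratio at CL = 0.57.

L/D = 29.7

CD = 0.013 + 0.0191 × 0.57² = 0.01921
L/D = CL/CD = 0.57 / 0.01921 = 29.7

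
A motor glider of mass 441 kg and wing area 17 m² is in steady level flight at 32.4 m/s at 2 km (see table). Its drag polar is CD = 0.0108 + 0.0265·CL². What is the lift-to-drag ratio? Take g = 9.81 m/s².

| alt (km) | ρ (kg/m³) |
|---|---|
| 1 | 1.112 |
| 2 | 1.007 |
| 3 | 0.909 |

L/D = 28.4

At 2 km, from the table: ρ = 1.007 kg/m³.
Level flight ⇒ L = W = m·g = 441 × 9.81 = 4326.2 N.
q = ½ρv² = ½ × 1.007 × 32.4² = 528.6 Pa.
CL = 2W/(ρv²S) = 2×4326.2/(1.007×32.4²×17) = 0.4815.
CD = 0.0108 + 0.0265 × 0.4815² = 0.01694.
L/D = CL/CD = 0.4815 / 0.01694 = 28.4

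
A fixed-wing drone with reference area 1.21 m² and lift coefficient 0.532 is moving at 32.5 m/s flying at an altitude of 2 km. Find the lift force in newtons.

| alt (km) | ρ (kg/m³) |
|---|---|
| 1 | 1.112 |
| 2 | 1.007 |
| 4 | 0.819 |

At 2 km, from the table: ρ = 1.007 kg/m³.
Dynamic pressure q = ½ρv² = ½ × 1.007 × 32.5² = 531.8 Pa.
L = q·S·CL = 531.8 × 1.21 × 0.532 = 342 N

L = 342 N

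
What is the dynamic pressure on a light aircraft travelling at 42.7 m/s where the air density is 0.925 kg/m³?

q = 843 Pa

q = ½ρv² = ½ × 0.925 × 42.7² = 843 Pa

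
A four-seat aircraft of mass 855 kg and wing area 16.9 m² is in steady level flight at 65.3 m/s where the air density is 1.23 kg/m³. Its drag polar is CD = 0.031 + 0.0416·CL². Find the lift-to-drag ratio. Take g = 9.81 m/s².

Weight W = mg = 855 × 9.81 = 8387.6 N; in level flight L = W.
Dynamic pressure q = 0.5 × 1.23 × 65.3² = 2622 Pa.
Required CL = L/(qS) = 8387.6/(2622·16.9) = 0.1893.
CD = 0.031 + 0.0416 × 0.1893² = 0.03249.
L/D = CL/CD = 0.1893 / 0.03249 = 5.83

L/D = 5.83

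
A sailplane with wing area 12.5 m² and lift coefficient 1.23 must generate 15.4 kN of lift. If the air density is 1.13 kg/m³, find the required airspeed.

L = ½ρv²S·CL ⇒ v = √(2L/(ρ·S·CL))
v = √(2 × 15400 / (1.13 × 12.5 × 1.23)) = √1773 = 42.1 m/s

v = 42.1 m/s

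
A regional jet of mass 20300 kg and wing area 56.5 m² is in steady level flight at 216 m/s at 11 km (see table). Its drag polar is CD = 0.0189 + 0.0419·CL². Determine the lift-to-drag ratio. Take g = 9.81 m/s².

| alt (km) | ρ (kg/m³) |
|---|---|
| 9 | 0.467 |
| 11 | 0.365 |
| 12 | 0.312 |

At 11 km, from the table: ρ = 0.365 kg/m³.
Level flight ⇒ L = W = m·g = 20300 × 9.81 = 1.9914×10^5 N.
Dynamic pressure q = 0.5 × 0.365 × 216² = 8515 Pa.
CL = 2W/(ρv²S) = 2×1.9914×10^5/(0.365×216²×56.5) = 0.4139.
CD = 0.0189 + 0.0419 × 0.4139² = 0.02608.
L/D = CL/CD = 0.4139 / 0.02608 = 15.9

L/D = 15.9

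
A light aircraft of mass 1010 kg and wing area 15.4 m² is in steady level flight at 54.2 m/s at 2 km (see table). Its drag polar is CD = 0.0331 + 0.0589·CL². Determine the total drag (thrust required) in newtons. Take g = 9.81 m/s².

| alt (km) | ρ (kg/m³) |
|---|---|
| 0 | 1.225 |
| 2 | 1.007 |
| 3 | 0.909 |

At 2 km, from the table: ρ = 1.007 kg/m³.
Weight W = mg = 1010 × 9.81 = 9908.1 N; in level flight L = W.
q = ½ρv² = ½ × 1.007 × 54.2² = 1479 Pa.
Required CL = L/(qS) = 9908.1/(1479·15.4) = 0.435.
CD = 0.0331 + 0.0589 × 0.435² = 0.04424.
D = q·S·CD = 1479 × 15.4 × 0.04424 = 1008 N

D = 1010 N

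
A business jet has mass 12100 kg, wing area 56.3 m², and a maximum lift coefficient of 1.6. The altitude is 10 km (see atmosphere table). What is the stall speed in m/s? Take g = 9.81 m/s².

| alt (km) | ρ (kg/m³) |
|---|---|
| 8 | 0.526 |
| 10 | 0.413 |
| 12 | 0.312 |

V_stall = 79.9 m/s

At 10 km, from the table: ρ = 0.413 kg/m³.
Stall occurs when L = W at CL,max. W = mg = 12100 × 9.81 = 1.187×10^5 N.
V_stall = √(2W/(ρ·S·CL,max)) = √(2 × 1.187×10^5 / (0.413 × 56.3 × 1.6))
V_stall = √6381 = 79.9 m/s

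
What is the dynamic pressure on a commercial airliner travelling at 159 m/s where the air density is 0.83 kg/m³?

q = ½ρv² = ½ × 0.83 × 159² = 10500 Pa

q = 10500 Pa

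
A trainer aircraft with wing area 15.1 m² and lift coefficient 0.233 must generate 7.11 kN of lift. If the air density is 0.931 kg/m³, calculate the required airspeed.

v = 65.9 m/s

L = ½ρv²S·CL ⇒ v = √(2L/(ρ·S·CL))
v = √(2 × 7110 / (0.931 × 15.1 × 0.233)) = √4341 = 65.9 m/s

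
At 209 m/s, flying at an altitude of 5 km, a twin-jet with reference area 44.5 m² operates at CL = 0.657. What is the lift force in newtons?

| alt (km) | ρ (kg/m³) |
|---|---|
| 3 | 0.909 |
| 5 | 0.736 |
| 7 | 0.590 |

L = 4.7×10^5 N

At 5 km, from the table: ρ = 0.736 kg/m³.
Dynamic pressure q = ½ρv² = ½ × 0.736 × 209² = 16070 Pa.
L = q·S·CL = 16070 × 44.5 × 0.657 = 4.7×10^5 N ≈ 470 kN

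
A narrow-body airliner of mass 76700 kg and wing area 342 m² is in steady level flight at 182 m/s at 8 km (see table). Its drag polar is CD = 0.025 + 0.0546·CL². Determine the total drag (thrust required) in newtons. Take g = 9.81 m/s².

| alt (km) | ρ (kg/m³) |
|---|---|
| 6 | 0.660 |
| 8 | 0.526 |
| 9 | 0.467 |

At 8 km, from the table: ρ = 0.526 kg/m³.
Weight W = mg = 76700 × 9.81 = 7.5243×10^5 N; in level flight L = W.
Dynamic pressure q = 0.5 × 0.526 × 182² = 8712 Pa.
CL = W/(q·S) = 7.5243×10^5 / (8712 × 342) = 0.2525.
CD = 0.025 + 0.0546 × 0.2525² = 0.02848.
D = q·S·CD = 8712 × 342 × 0.02848 = 84860 N

D = 84900 N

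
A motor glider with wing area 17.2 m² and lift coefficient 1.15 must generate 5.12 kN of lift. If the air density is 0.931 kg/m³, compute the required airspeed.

v = 23.6 m/s

L = ½ρv²S·CL ⇒ v = √(2L/(ρ·S·CL))
v = √(2 × 5120 / (0.931 × 17.2 × 1.15)) = √556.1 = 23.6 m/s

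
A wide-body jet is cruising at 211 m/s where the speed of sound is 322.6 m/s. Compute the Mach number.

M = v/a = 211 / 322.6 = 0.654

M = 0.654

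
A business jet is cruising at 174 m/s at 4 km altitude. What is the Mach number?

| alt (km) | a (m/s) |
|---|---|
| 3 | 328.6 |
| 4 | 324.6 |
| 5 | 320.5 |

M = 0.536

At 4 km, from the table: a = 324.6 m/s.
M = v/a = 174 / 324.6 = 0.536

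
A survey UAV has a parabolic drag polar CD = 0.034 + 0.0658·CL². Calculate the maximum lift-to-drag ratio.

For CD = CD0 + K·CL², (L/D)max occurs at CL* = √(CD0/K) and equals 1/(2√(K·CD0)).
(L/D)max = 1/(2√(0.0658 × 0.034)) = 1/(2 × 0.0473) = 10.6

(L/D)max = 10.6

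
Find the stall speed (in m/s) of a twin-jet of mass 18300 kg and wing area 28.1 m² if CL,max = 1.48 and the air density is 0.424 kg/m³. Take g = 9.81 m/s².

V_stall = 143 m/s

At stall, lift equals weight: L = W = m·g = 18300 × 9.81 = 1.795×10^5 N.
From L = ½ρV²S·CL,max = W: V_stall = √(2W/(ρSCL,max)) = √(2·1.795×10^5/(0.424·28.1·1.48))
V_stall = √20360 = 143 m/s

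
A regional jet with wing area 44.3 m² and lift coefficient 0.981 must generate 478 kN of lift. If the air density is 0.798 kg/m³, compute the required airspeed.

L = ½ρv²S·CL ⇒ v = √(2L/(ρ·S·CL))
v = √(2 × 4.78×10^5 / (0.798 × 44.3 × 0.981)) = √27570 = 166 m/s

v = 166 m/s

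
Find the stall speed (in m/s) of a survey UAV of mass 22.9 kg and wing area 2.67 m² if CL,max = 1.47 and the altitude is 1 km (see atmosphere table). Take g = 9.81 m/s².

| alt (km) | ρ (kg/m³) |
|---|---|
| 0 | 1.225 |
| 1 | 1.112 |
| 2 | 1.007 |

At 1 km, from the table: ρ = 1.112 kg/m³.
Weight W = mg = 22.9 × 9.81 = 224.6 N.
From L = ½ρV²S·CL,max = W: V_stall = √(2W/(ρSCL,max)) = √(2·224.6/(1.112·2.67·1.47))
V_stall = √102.9 = 10.1 m/s

V_stall = 10.1 m/s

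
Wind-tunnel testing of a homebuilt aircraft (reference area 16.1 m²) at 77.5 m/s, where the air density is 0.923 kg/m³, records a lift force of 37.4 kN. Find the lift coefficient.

CL = 0.838

From L = ½ρv²S·CL, rearranging gives CL = 2L/(ρv²S).
CL = 2 × 37400 / (0.923 × 77.5² × 16.1) = 0.838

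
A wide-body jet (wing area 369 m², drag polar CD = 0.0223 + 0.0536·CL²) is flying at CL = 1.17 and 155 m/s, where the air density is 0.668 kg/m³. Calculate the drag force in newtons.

D = 2.83×10^5 N

CD = 0.0223 + 0.0536 × 1.17² = 0.09567
D = ½ρv²S·CD = ½ × 0.668 × 155² × 369 × 0.09567 = 2.83×10^5 N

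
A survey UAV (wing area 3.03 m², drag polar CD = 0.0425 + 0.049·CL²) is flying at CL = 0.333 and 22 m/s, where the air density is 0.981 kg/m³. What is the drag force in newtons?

D = 34.5 N

CD = 0.0425 + 0.049 × 0.333² = 0.04793
D = ½ρv²S·CD = ½ × 0.981 × 22² × 3.03 × 0.04793 = 34.5 N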